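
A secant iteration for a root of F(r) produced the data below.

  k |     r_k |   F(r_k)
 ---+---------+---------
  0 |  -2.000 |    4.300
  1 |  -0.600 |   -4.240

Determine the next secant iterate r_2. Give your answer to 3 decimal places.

-1.295

r_2 = -0.600 − (-4.240)·(-0.600 − (-2.000)) / (-4.240 − 4.300)
   = -0.600 − (-5.93600)/(-8.54000) = -1.29508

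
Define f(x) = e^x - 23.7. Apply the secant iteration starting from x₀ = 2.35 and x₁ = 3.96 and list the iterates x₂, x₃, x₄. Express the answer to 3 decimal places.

f(2.35) = -13.21443, f(3.96) = 28.75733
x₂ = 3.96000 − 28.75733·(3.96000 − 2.35000) / (28.75733 − (-13.21443)) = 3.96000 − (46.29929)/(41.97176) = 2.85689
f(2.85689) = -6.29262
x₃ = 2.85689 − (-6.29262)·(2.85689 − 3.96000) / (-6.29262 − 28.75733) = 2.85689 − (6.94143)/(-35.04995) = 3.05494
f(3.05494) = -2.48013
x₄ = 3.05494 − (-2.48013)·(3.05494 − 2.85689) / (-2.48013 − (-6.29262)) = 3.05494 − (-0.49117)/(3.81249) = 3.18377

2.857, 3.055, 3.184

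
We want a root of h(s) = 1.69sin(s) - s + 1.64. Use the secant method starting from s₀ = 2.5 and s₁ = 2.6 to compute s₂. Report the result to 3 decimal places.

h(2.5) = 0.15142, h(2.6) = -0.08880
s₂ = 2.60000 − (-0.08880)·(2.60000 − 2.50000) / (-0.08880 − 0.15142) = 2.60000 − (-0.00888)/(-0.24022) = 2.56303

2.563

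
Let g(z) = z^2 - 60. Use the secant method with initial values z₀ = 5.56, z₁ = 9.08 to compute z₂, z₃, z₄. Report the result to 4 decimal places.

g(5.56) = -29.086400, g(9.08) = 22.446400
z₂ = 9.080000 − 22.446400·(9.080000 − 5.560000) / (22.446400 − (-29.086400)) = 9.080000 − (79.011328)/(51.532800) = 7.546776
g(7.546776) = -3.046173
z₃ = 7.546776 − (-3.046173)·(7.546776 − 9.080000) / (-3.046173 − 22.446400) = 7.546776 − (4.670465)/(-25.492573) = 7.729985
g(7.729985) = -0.247335
z₄ = 7.729985 − (-0.247335)·(7.729985 − 7.546776) / (-0.247335 − (-3.046173)) = 7.729985 − (-0.045314)/(2.798838) = 7.746175

7.5468, 7.7300, 7.7462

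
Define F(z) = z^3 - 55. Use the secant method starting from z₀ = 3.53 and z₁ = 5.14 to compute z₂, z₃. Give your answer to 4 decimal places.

3.7231, 3.7802

F(3.53) = -11.013023, F(5.14) = 80.796744
z₂ = 5.140000 − 80.796744·(5.140000 − 3.530000) / (80.796744 − (-11.013023)) = 5.140000 − (130.082758)/(91.809767) = 3.723127
F(3.723127) = -3.391215
z₃ = 3.723127 − (-3.391215)·(3.723127 − 5.140000) / (-3.391215 − 80.796744) = 3.723127 − (4.804920)/(-84.187959) = 3.780201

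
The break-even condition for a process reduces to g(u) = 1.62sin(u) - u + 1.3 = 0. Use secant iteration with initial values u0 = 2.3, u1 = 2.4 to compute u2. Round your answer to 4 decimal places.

2.3973

g(2.3) = 0.208042, g(2.4) = -0.005750
u2 = 2.400000 − (-0.005750)·(2.400000 − 2.300000) / (-0.005750 − 0.208042) = 2.400000 − (-0.000575)/(-0.213792) = 2.397311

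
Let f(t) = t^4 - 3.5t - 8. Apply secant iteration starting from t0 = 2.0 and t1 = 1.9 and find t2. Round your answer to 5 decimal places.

1.96180

f(2.0) = 1.0000000, f(1.9) = -1.6179000
t2 = 1.9000000 − (-1.6179000)·(1.9000000 − 2.0000000) / (-1.6179000 − 1.0000000) = 1.9000000 − (0.1617900)/(-2.6179000) = 1.9618014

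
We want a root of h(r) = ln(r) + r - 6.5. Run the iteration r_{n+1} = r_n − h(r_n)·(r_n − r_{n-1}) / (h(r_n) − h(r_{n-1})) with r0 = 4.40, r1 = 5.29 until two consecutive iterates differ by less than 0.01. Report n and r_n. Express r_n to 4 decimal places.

n = 3, r_n = 4.9089

h(4.40) = -0.618395, h(5.29) = 0.455818
r2 = 5.290000 − 0.455818·(0.890000)/(1.074214) = 4.912349;  |Δ| = 0.377651
h(4.912349) = 0.004101
r3 = 4.912349 − 0.004101·(-0.377651)/(-0.451717) = 4.908920;  |Δ| = 0.003428
|r3 − r2| = 0.003428 < 0.01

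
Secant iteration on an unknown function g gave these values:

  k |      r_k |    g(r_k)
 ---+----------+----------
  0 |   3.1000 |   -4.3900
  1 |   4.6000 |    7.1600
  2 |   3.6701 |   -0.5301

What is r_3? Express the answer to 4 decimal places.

r_3 = 3.6701 − (-0.5301)·(3.6701 − 4.6000) / (-0.5301 − 7.1600)
   = 3.6701 − (0.492940)/(-7.690100) = 3.734201

3.7342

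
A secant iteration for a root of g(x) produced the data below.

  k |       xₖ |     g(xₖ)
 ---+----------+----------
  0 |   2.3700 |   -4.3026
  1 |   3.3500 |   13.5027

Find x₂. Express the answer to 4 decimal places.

2.6068

x₂ = 3.3500 − 13.5027·(3.3500 − 2.3700) / (13.5027 − (-4.3026))
   = 3.3500 − (13.232646)/(17.805300) = 2.606814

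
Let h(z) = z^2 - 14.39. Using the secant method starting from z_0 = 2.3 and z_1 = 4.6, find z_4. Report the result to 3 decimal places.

h(2.3) = -9.10000, h(4.6) = 6.77000
z_2 = 4.60000 − 6.77000·(4.60000 − 2.30000) / (6.77000 − (-9.10000)) = 4.60000 − (15.57100)/(15.87000) = 3.61884
h(3.61884) = -1.29399
z_3 = 3.61884 − (-1.29399)·(3.61884 − 4.60000) / (-1.29399 − 6.77000) = 3.61884 − (1.26961)/(-8.06399) = 3.77628
h(3.77628) = -0.12969
z_4 = 3.77628 − (-0.12969)·(3.77628 − 3.61884) / (-0.12969 − (-1.29399)) = 3.77628 − (-0.02042)/(1.16430) = 3.79382

3.794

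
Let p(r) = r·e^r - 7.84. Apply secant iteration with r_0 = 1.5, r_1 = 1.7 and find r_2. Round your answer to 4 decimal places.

1.5865

p(1.5) = -1.117466, p(1.7) = 1.465711
r_2 = 1.700000 − 1.465711·(1.700000 − 1.500000) / (1.465711 − (-1.117466)) = 1.700000 − (0.293142)/(2.583177) = 1.586519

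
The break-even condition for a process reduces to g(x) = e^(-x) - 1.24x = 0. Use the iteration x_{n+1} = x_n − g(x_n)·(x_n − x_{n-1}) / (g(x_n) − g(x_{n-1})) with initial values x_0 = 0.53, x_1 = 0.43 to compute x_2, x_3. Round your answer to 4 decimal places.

g(0.53) = -0.068595, g(0.43) = 0.117309
x_2 = 0.430000 − 0.117309·(0.430000 − 0.530000) / (0.117309 − (-0.068595)) = 0.430000 − (-0.011731)/(0.185904) = 0.493102
g(0.493102) = -0.000717
x_3 = 0.493102 − (-0.000717)·(0.493102 − 0.430000) / (-0.000717 − 0.117309) = 0.493102 − (-0.000045)/(-0.118026) = 0.492718

0.4931, 0.4927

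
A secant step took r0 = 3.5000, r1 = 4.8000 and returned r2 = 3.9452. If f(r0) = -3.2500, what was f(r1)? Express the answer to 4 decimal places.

6.2401

The secant line through (3.5000, -3.2500) and (4.8000, f(r1)) crosses zero at r2 = 3.9452.
So (3.5000, -3.2500), (4.8000, f(r1)), (3.9452, 0) are collinear:
f(r1) = -3.2500 · (4.8000 − 3.9452) / (3.5000 − 3.9452) = -3.2500 · (0.854800)/(-0.445200) = 6.240117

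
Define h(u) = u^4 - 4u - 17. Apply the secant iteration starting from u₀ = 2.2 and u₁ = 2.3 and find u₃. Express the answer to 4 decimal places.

h(2.2) = -2.374400, h(2.3) = 1.784100
u₂ = 2.300000 − 1.784100·(2.300000 − 2.200000) / (1.784100 − (-2.374400)) = 2.300000 − (0.178410)/(4.158500) = 2.257098
h(2.257098) = -0.074570
u₃ = 2.257098 − (-0.074570)·(2.257098 − 2.300000) / (-0.074570 − 1.784100) = 2.257098 − (0.003199)/(-1.858670) = 2.258819

2.2588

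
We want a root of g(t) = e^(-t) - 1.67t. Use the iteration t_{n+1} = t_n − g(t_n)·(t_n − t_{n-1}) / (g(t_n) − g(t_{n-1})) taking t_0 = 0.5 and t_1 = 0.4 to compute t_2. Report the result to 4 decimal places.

g(0.5) = -0.228469, g(0.4) = 0.002320
t_2 = 0.400000 − 0.002320·(0.400000 − 0.500000) / (0.002320 − (-0.228469)) = 0.400000 − (-0.000232)/(0.230789) = 0.401005

0.4010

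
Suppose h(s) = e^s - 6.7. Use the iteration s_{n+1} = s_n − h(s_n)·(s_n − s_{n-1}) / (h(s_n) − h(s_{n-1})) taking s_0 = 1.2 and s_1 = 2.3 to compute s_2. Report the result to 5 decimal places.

1.75874

h(1.2) = -3.3798831, h(2.3) = 3.2741825
s_2 = 2.3000000 − 3.2741825·(2.3000000 − 1.2000000) / (3.2741825 − (-3.3798831)) = 2.3000000 − (3.6016007)/(6.6540655) = 1.7587368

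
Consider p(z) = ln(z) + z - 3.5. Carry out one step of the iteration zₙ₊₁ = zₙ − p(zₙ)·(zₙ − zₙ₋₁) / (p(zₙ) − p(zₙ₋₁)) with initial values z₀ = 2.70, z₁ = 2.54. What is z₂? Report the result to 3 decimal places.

p(2.70) = 0.19325, p(2.54) = -0.02784
z₂ = 2.54000 − (-0.02784)·(2.54000 − 2.70000) / (-0.02784 − 0.19325) = 2.54000 − (0.00445)/(-0.22109) = 2.56014

2.560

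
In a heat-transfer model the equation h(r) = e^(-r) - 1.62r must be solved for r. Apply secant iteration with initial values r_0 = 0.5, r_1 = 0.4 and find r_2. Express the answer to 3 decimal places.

0.410

h(0.5) = -0.20347, h(0.4) = 0.02232
r_2 = 0.40000 − 0.02232·(0.40000 − 0.50000) / (0.02232 − (-0.20347)) = 0.40000 − (-0.00223)/(0.22579) = 0.40989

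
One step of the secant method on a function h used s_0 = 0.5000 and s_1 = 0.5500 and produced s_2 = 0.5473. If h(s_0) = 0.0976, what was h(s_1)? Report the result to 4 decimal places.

The secant line through (0.5000, 0.0976) and (0.5500, h(s_1)) crosses zero at s_2 = 0.5473.
So (0.5000, 0.0976), (0.5500, h(s_1)), (0.5473, 0) are collinear:
h(s_1) = 0.0976 · (0.5500 − 0.5473) / (0.5000 − 0.5473) = 0.0976 · (0.002700)/(-0.047300) = -0.005571

-0.0056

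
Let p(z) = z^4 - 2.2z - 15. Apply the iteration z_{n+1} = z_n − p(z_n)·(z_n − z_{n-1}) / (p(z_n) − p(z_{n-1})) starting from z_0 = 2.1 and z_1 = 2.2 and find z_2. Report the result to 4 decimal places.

p(2.1) = -0.171900, p(2.2) = 3.585600
z_2 = 2.200000 − 3.585600·(2.200000 − 2.100000) / (3.585600 − (-0.171900)) = 2.200000 − (0.358560)/(3.757500) = 2.104575

2.1046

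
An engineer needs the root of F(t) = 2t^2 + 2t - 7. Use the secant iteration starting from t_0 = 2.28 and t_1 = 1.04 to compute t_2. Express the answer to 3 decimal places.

F(2.28) = 7.95680, F(1.04) = -2.75680
t_2 = 1.04000 − (-2.75680)·(1.04000 − 2.28000) / (-2.75680 − 7.95680) = 1.04000 − (3.41843)/(-10.71360) = 1.35907

1.359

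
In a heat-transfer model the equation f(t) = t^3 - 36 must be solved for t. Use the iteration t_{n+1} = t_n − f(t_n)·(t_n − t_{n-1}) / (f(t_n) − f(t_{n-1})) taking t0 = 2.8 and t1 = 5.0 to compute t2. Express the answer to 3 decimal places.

3.100

f(2.8) = -14.04800, f(5.0) = 89.00000
t2 = 5.00000 − 89.00000·(5.00000 − 2.80000) / (89.00000 − (-14.04800)) = 5.00000 − (195.80000)/(103.04800) = 3.09991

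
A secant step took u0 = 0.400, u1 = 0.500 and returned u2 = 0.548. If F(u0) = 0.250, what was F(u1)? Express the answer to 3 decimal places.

0.081

The secant line through (0.400, 0.250) and (0.500, F(u1)) crosses zero at u2 = 0.548.
So (0.400, 0.250), (0.500, F(u1)), (0.548, 0) are collinear:
F(u1) = 0.250 · (0.500 − 0.548) / (0.400 − 0.548) = 0.250 · (-0.04800)/(-0.14800) = 0.08108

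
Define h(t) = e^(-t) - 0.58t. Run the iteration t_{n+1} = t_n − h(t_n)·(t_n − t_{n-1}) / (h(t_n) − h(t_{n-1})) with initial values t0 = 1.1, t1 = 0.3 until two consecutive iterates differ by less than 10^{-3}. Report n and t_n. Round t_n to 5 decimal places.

n = 5, t_n = 0.78579

h(1.1) = -0.3051289, h(0.3) = 0.5668182
t2 = 0.3000000 − 0.5668182·(-0.8000000)/(0.8719471) = 0.8200482;  |Δ| = 0.5200482
h(0.8200482) = -0.0352176
t3 = 0.8200482 − (-0.0352176)·(0.5200482)/(-0.6020358) = 0.7896267;  |Δ| = 0.0304215
h(0.7896267) = -0.0039693
t4 = 0.7896267 − (-0.0039693)·(-0.0304215)/(0.0312483) = 0.7857625;  |Δ| = 0.0038643
h(0.7857625) = 0.0000298
t5 = 0.7857625 − 0.0000298·(-0.0038643)/(0.0039991) = 0.7857913;  |Δ| = 0.0000288
|t5 − t4| = 0.0000288 < 10^{-3}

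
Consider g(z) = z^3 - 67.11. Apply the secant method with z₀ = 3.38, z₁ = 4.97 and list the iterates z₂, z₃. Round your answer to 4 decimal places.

3.9184, 4.0351

g(3.38) = -28.495528, g(4.97) = 55.653473
z₂ = 4.970000 − 55.653473·(4.970000 − 3.380000) / (55.653473 − (-28.495528)) = 4.970000 − (88.489022)/(84.149001) = 3.918425
g(3.918425) = -6.946309
z₃ = 3.918425 − (-6.946309)·(3.918425 − 4.970000) / (-6.946309 − 55.653473) = 3.918425 − (7.304568)/(-62.599782) = 4.035111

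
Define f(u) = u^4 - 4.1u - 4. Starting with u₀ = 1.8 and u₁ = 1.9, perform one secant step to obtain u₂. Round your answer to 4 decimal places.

1.8415

f(1.8) = -0.882400, f(1.9) = 1.242100
u₂ = 1.900000 − 1.242100·(1.900000 − 1.800000) / (1.242100 − (-0.882400)) = 1.900000 − (0.124210)/(2.124500) = 1.841534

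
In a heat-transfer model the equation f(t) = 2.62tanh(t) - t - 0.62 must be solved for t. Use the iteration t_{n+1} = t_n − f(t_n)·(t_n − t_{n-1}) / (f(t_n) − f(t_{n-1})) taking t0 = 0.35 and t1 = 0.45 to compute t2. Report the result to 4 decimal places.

0.4215

f(0.35) = -0.088696, f(0.45) = 0.035375
t2 = 0.450000 − 0.035375·(0.450000 − 0.350000) / (0.035375 − (-0.088696)) = 0.450000 − (0.003538)/(0.124071) = 0.421488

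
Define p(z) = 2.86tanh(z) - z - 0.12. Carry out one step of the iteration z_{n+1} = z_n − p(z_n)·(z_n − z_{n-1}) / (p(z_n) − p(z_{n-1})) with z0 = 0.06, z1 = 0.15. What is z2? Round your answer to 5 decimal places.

0.06471

p(0.06) = -0.0086056, p(0.15) = 0.1558112
z2 = 0.1500000 − 0.1558112·(0.1500000 − 0.0600000) / (0.1558112 − (-0.0086056)) = 0.1500000 − (0.0140230)/(0.1644168) = 0.0647106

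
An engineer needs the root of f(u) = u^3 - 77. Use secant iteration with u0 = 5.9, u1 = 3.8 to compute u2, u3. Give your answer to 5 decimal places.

4.10875, 4.27146

f(5.9) = 128.3790000, f(3.8) = -22.1280000
u2 = 3.8000000 − (-22.1280000)·(3.8000000 − 5.9000000) / (-22.1280000 − 128.3790000) = 3.8000000 − (46.4688000)/(-150.5070000) = 4.1087484
f(4.1087484) = -7.6368746
u3 = 4.1087484 − (-7.6368746)·(4.1087484 − 3.8000000) / (-7.6368746 − (-22.1280000)) = 4.1087484 − (-2.3578730)/(14.4911254) = 4.2714600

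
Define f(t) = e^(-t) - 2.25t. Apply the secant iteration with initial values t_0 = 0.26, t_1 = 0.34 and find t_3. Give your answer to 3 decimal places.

0.322

f(0.26) = 0.18605, f(0.34) = -0.05323
t_2 = 0.34000 − (-0.05323)·(0.34000 − 0.26000) / (-0.05323 − 0.18605) = 0.34000 − (-0.00426)/(-0.23928) = 0.32220
f(0.32220) = -0.00041
t_3 = 0.32220 − (-0.00041)·(0.32220 − 0.34000) / (-0.00041 − (-0.05323)) = 0.32220 − (0.00001)/(0.05282) = 0.32207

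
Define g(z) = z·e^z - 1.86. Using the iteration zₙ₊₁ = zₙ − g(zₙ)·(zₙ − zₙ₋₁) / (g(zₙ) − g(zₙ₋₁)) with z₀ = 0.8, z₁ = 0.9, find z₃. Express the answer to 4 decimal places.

0.8195

g(0.8) = -0.079567, g(0.9) = 0.353643
z₂ = 0.900000 − 0.353643·(0.900000 − 0.800000) / (0.353643 − (-0.079567)) = 0.900000 − (0.035364)/(0.433210) = 0.818367
g(0.818367) = -0.004930
z₃ = 0.818367 − (-0.004930)·(0.818367 − 0.900000) / (-0.004930 − 0.353643) = 0.818367 − (0.000402)/(-0.358573) = 0.819489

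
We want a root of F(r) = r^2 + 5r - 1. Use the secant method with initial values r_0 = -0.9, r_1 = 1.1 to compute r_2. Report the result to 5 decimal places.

F(-0.9) = -4.6900000, F(1.1) = 5.7100000
r_2 = 1.1000000 − 5.7100000·(1.1000000 − (-0.9000000)) / (5.7100000 − (-4.6900000)) = 1.1000000 − (11.4200000)/(10.4000000) = 0.0019231

0.00192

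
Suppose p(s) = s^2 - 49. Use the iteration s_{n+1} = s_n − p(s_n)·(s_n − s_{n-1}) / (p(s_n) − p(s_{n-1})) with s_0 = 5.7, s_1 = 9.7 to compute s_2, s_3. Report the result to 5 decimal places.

6.77208, 6.96264

p(5.7) = -16.5100000, p(9.7) = 45.0900000
s_2 = 9.7000000 − 45.0900000·(9.7000000 − 5.7000000) / (45.0900000 − (-16.5100000)) = 9.7000000 − (180.3600000)/(61.6000000) = 6.7720779
p(6.7720779) = -3.1389606
s_3 = 6.7720779 − (-3.1389606)·(6.7720779 − 9.7000000) / (-3.1389606 − 45.0900000) = 6.7720779 − (9.1906321)/(-48.2289606) = 6.9626404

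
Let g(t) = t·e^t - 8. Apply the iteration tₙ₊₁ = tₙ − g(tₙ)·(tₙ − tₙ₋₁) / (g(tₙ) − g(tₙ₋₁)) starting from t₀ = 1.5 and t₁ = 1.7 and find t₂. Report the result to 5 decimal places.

g(1.5) = -1.2774664, g(1.7) = 1.3057106
t₂ = 1.7000000 − 1.3057106·(1.7000000 − 1.5000000) / (1.3057106 − (-1.2774664)) = 1.7000000 − (0.2611421)/(2.5831770) = 1.5989066

1.59891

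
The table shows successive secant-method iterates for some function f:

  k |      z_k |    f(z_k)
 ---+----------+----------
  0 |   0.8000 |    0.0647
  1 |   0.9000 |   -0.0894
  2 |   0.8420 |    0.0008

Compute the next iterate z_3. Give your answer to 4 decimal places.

0.8425

z_3 = 0.8420 − 0.0008·(0.8420 − 0.9000) / (0.0008 − (-0.0894))
   = 0.8420 − (-0.000046)/(0.090200) = 0.842514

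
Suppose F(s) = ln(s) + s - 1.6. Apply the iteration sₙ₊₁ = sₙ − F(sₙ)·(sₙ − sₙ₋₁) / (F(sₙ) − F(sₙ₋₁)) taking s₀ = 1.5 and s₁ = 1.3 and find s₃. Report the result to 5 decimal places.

1.32135

F(1.5) = 0.3054651, F(1.3) = -0.0376357
s₂ = 1.3000000 − (-0.0376357)·(1.3000000 − 1.5000000) / (-0.0376357 − 0.3054651) = 1.3000000 − (0.0075271)/(-0.3431008) = 1.3219386
F(1.3219386) = 0.0010379
s₃ = 1.3219386 − 0.0010379·(1.3219386 − 1.3000000) / (0.0010379 − (-0.0376357)) = 1.3219386 − (0.0000228)/(0.0386736) = 1.3213498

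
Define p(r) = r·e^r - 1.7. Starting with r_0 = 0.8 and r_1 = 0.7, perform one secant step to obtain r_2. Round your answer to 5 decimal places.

p(0.8) = 0.0804327, p(0.7) = -0.2903731
r_2 = 0.7000000 − (-0.2903731)·(0.7000000 − 0.8000000) / (-0.2903731 − 0.0804327) = 0.7000000 − (0.0290373)/(-0.3708058) = 0.7783087

0.77831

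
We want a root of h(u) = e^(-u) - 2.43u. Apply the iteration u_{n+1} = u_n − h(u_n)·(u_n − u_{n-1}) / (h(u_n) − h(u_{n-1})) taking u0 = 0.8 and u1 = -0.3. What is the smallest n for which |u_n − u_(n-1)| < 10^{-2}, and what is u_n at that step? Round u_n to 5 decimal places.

n = 4, u_n = 0.30372

h(0.8) = -1.4946710, h(-0.3) = 2.0788588
u2 = -0.3000000 − 2.0788588·(-1.1000000)/(3.5735298) = 0.3399120;  |Δ| = 0.6399120
h(0.3399120) = -0.1141533
u3 = 0.3399120 − (-0.1141533)·(0.6399120)/(-2.1930121) = 0.3066026;  |Δ| = 0.0333095
h(0.3066026) = -0.0091012
u4 = 0.3066026 − (-0.0091012)·(-0.0333095)/(0.1050521) = 0.3037168;  |Δ| = 0.0028858
|u4 − u3| = 0.0028858 < 10^{-2}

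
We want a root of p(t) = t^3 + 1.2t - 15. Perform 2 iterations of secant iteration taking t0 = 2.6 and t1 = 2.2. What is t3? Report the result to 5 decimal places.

p(2.6) = 5.6960000, p(2.2) = -1.7120000
t2 = 2.2000000 − (-1.7120000)·(2.2000000 − 2.6000000) / (-1.7120000 − 5.6960000) = 2.2000000 − (0.6848000)/(-7.4080000) = 2.2924406
p(2.2924406) = -0.2016450
t3 = 2.2924406 − (-0.2016450)·(2.2924406 − 2.2000000) / (-0.2016450 − (-1.7120000)) = 2.2924406 − (-0.0186402)/(1.5103550) = 2.3047822

2.30478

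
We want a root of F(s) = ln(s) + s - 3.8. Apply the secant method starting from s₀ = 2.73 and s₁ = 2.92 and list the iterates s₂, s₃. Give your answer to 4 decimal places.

F(2.73) = -0.065698, F(2.92) = 0.191584
s₂ = 2.920000 − 0.191584·(2.920000 − 2.730000) / (0.191584 − (-0.065698)) = 2.920000 − (0.036401)/(0.257282) = 2.778518
F(2.778518) = 0.000435
s₃ = 2.778518 − 0.000435·(2.778518 − 2.920000) / (0.000435 − 0.191584) = 2.778518 − (-0.000062)/(-0.191149) = 2.778196

2.7785, 2.7782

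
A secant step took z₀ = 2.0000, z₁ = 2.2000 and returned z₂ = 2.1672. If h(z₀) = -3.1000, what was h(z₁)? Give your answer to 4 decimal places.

0.6081

The secant line through (2.0000, -3.1000) and (2.2000, h(z₁)) crosses zero at z₂ = 2.1672.
So (2.0000, -3.1000), (2.2000, h(z₁)), (2.1672, 0) are collinear:
h(z₁) = -3.1000 · (2.2000 − 2.1672) / (2.0000 − 2.1672) = -3.1000 · (0.032800)/(-0.167200) = 0.608134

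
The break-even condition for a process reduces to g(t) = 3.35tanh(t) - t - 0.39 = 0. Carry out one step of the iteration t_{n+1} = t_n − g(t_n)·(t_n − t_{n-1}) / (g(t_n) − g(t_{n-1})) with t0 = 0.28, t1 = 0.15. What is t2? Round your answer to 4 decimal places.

g(0.28) = 0.244232, g(0.15) = -0.041235
t2 = 0.150000 − (-0.041235)·(0.150000 − 0.280000) / (-0.041235 − 0.244232) = 0.150000 − (0.005361)/(-0.285467) = 0.168778

0.1688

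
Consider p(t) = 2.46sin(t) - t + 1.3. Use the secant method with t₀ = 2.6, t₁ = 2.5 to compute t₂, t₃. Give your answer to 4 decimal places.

2.5895, 2.5897

p(2.6) = -0.031867, p(2.5) = 0.272241
t₂ = 2.500000 − 0.272241·(2.500000 − 2.600000) / (0.272241 − (-0.031867)) = 2.500000 − (-0.027224)/(0.304108) = 2.589521
p(2.589521) = 0.000631
t₃ = 2.589521 − 0.000631·(2.589521 − 2.500000) / (0.000631 − 0.272241) = 2.589521 − (0.000056)/(-0.271611) = 2.589729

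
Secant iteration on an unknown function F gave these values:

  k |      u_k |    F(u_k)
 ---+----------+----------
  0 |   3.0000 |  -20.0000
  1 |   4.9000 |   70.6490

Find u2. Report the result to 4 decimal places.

3.4192

u2 = 4.9000 − 70.6490·(4.9000 − 3.0000) / (70.6490 − (-20.0000))
   = 4.9000 − (134.233100)/(90.649000) = 3.419199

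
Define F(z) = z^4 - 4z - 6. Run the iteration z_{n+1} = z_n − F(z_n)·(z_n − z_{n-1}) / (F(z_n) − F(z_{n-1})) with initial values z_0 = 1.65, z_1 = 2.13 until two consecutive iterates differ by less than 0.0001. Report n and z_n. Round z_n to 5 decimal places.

F(1.65) = -5.1879938, F(2.13) = 6.0634616
z_2 = 2.1300000 − 6.0634616·(0.4800000)/(11.2514554) = 1.8713258;  |Δ| = 0.2586742
F(1.8713258) = -1.2222787
z_3 = 1.8713258 − (-1.2222787)·(-0.2586742)/(-7.2857403) = 1.9147218;  |Δ| = 0.0433960
F(1.9147218) = -0.2181619
z_4 = 1.9147218 − (-0.2181619)·(0.0433960)/(1.0041168) = 1.9241503;  |Δ| = 0.0094285
F(1.9241503) = 0.0108270
z_5 = 1.9241503 − 0.0108270·(0.0094285)/(0.2289889) = 1.9237045;  |Δ| = 0.0004458
F(1.9237045) = -0.0000887
z_6 = 1.9237045 − (-0.0000887)·(-0.0004458)/(-0.0109156) = 1.9237081;  |Δ| = 0.0000036
|z_6 − z_5| = 0.0000036 < 0.0001

n = 6, z_n = 1.92371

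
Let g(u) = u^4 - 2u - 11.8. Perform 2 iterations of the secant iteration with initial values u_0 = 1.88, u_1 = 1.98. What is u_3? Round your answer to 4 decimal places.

1.9933

g(1.88) = -3.068017, g(1.98) = -0.390464
u_2 = 1.980000 − (-0.390464)·(1.980000 − 1.880000) / (-0.390464 − (-3.068017)) = 1.980000 − (-0.039046)/(2.677553) = 1.994583
g(1.994583) = 0.038189
u_3 = 1.994583 − 0.038189·(1.994583 − 1.980000) / (0.038189 − (-0.390464)) = 1.994583 − (0.000557)/(0.428653) = 1.993284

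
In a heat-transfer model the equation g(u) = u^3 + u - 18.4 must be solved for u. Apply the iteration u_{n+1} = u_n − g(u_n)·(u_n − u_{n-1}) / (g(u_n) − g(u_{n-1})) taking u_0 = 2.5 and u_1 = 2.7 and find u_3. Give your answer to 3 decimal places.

2.514

g(2.5) = -0.27500, g(2.7) = 3.98300
u_2 = 2.70000 − 3.98300·(2.70000 − 2.50000) / (3.98300 − (-0.27500)) = 2.70000 − (0.79660)/(4.25800) = 2.51292
g(2.51292) = -0.01864
u_3 = 2.51292 − (-0.01864)·(2.51292 − 2.70000) / (-0.01864 − 3.98300) = 2.51292 − (0.00349)/(-4.00164) = 2.51379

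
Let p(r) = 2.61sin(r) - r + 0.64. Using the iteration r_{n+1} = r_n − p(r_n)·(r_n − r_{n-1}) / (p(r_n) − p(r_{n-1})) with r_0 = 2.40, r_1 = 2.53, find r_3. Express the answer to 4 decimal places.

2.4010

p(2.40) = 0.002959, p(2.53) = -0.391411
r_2 = 2.530000 − (-0.391411)·(2.530000 − 2.400000) / (-0.391411 − 0.002959) = 2.530000 − (-0.050883)/(-0.394370) = 2.400975
p(2.400975) = 0.000105
r_3 = 2.400975 − 0.000105·(2.400975 − 2.530000) / (0.000105 − (-0.391411)) = 2.400975 − (-0.000014)/(0.391516) = 2.401010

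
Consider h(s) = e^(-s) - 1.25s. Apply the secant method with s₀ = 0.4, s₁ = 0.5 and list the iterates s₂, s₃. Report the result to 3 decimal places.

h(0.4) = 0.17032, h(0.5) = -0.01847
s₂ = 0.50000 − (-0.01847)·(0.50000 − 0.40000) / (-0.01847 − 0.17032) = 0.50000 − (-0.00185)/(-0.18879) = 0.49022
h(0.49022) = -0.00028
s₃ = 0.49022 − (-0.00028)·(0.49022 − 0.50000) / (-0.00028 − (-0.01847)) = 0.49022 − (0.00000)/(0.01819) = 0.49007

0.490, 0.490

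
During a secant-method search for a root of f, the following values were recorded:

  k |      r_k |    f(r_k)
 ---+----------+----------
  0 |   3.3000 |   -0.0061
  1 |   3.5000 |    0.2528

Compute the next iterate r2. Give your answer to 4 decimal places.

3.3047

r2 = 3.5000 − 0.2528·(3.5000 − 3.3000) / (0.2528 − (-0.0061))
   = 3.5000 − (0.050560)/(0.258900) = 3.304712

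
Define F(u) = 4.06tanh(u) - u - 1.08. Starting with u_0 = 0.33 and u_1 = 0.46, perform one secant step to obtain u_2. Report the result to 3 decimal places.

F(0.33) = -0.11681, F(0.46) = 0.20614
u_2 = 0.46000 − 0.20614·(0.46000 − 0.33000) / (0.20614 − (-0.11681)) = 0.46000 − (0.02680)/(0.32295) = 0.37702

0.377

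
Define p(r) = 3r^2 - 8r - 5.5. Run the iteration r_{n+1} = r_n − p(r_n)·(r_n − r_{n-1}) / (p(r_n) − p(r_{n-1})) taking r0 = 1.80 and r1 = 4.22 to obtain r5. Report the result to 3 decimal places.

p(1.80) = -10.18000, p(4.22) = 14.16520
r2 = 4.22000 − 14.16520·(4.22000 − 1.80000) / (14.16520 − (-10.18000)) = 4.22000 − (34.27978)/(24.34520) = 2.81193
p(2.81193) = -4.27460
r3 = 2.81193 − (-4.27460)·(2.81193 − 4.22000) / (-4.27460 − 14.16520) = 2.81193 − (6.01895)/(-18.43980) = 3.13834
p(3.13834) = -1.05920
r4 = 3.13834 − (-1.05920)·(3.13834 − 2.81193) / (-1.05920 − (-4.27460)) = 3.13834 − (-0.34573)/(3.21541) = 3.24586
p(3.24586) = 0.13998
r5 = 3.24586 − 0.13998·(3.24586 − 3.13834) / (0.13998 − (-1.05920)) = 3.24586 − (0.01505)/(1.19917) = 3.23331

3.233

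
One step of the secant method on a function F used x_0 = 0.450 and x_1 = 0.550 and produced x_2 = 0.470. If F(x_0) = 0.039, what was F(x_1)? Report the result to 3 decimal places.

The secant line through (0.450, 0.039) and (0.550, F(x_1)) crosses zero at x_2 = 0.470.
So (0.450, 0.039), (0.550, F(x_1)), (0.470, 0) are collinear:
F(x_1) = 0.039 · (0.550 − 0.470) / (0.450 − 0.470) = 0.039 · (0.08000)/(-0.02000) = -0.15600

-0.156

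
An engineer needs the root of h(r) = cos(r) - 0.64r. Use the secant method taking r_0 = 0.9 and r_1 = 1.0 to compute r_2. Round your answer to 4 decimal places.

h(0.9) = 0.045610, h(1.0) = -0.099698
r_2 = 1.000000 − (-0.099698)·(1.000000 − 0.900000) / (-0.099698 − 0.045610) = 1.000000 − (-0.009970)/(-0.145308) = 0.931389

0.9314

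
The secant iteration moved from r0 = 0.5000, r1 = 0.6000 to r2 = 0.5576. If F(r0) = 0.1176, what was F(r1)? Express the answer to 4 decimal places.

-0.0866

The secant line through (0.5000, 0.1176) and (0.6000, F(r1)) crosses zero at r2 = 0.5576.
So (0.5000, 0.1176), (0.6000, F(r1)), (0.5576, 0) are collinear:
F(r1) = 0.1176 · (0.6000 − 0.5576) / (0.5000 − 0.5576) = 0.1176 · (0.042400)/(-0.057600) = -0.086567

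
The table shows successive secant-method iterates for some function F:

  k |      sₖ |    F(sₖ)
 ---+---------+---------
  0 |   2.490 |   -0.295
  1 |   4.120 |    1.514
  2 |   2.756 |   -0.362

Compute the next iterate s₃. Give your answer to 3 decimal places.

3.019

s₃ = 2.756 − (-0.362)·(2.756 − 4.120) / (-0.362 − 1.514)
   = 2.756 − (0.49377)/(-1.87600) = 3.01920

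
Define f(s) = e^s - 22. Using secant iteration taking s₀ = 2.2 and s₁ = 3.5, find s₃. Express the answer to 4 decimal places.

3.0537

f(2.2) = -12.974987, f(3.5) = 11.115452
s₂ = 3.500000 − 11.115452·(3.500000 − 2.200000) / (11.115452 − (-12.974987)) = 3.500000 − (14.450088)/(24.090438) = 2.900173
f(2.900173) = -3.822704
s₃ = 2.900173 − (-3.822704)·(2.900173 − 3.500000) / (-3.822704 − 11.115452) = 2.900173 − (2.292960)/(-14.938156) = 3.053670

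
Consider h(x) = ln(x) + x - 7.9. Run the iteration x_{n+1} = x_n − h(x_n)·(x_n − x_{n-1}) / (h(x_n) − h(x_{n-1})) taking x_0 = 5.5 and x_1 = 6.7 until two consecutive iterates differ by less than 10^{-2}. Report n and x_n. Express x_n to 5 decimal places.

n = 3, x_n = 6.09285

h(5.5) = -0.6952519, h(6.7) = 0.7021075
x_2 = 6.7000000 − 0.7021075·(1.2000000)/(1.3973594) = 6.0970563;  |Δ| = 0.6029437
h(6.0970563) = 0.0048624
x_3 = 6.0970563 − 0.0048624·(-0.6029437)/(-0.6972451) = 6.0928515;  |Δ| = 0.0042048
|x_3 − x_2| = 0.0042048 < 10^{-2}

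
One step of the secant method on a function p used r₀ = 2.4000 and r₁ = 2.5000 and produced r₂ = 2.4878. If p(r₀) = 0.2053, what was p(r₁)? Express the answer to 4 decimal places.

The secant line through (2.4000, 0.2053) and (2.5000, p(r₁)) crosses zero at r₂ = 2.4878.
So (2.4000, 0.2053), (2.5000, p(r₁)), (2.4878, 0) are collinear:
p(r₁) = 0.2053 · (2.5000 − 2.4878) / (2.4000 − 2.4878) = 0.2053 · (0.012200)/(-0.087800) = -0.028527

-0.0285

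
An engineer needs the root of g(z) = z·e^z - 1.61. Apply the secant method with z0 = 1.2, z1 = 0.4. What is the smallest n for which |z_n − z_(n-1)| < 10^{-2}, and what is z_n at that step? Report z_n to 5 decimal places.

n = 5, z_n = 0.75587

g(1.2) = 2.3741403, g(0.4) = -1.0132701
z2 = 0.4000000 − (-1.0132701)·(-0.8000000)/(-3.3874104) = 0.6393026;  |Δ| = 0.2393026
g(0.6393026) = -0.3984201
z3 = 0.6393026 − (-0.3984201)·(0.2393026)/(0.6148500) = 0.7943696;  |Δ| = 0.1550670
g(0.7943696) = 0.1479761
z4 = 0.7943696 − 0.1479761·(0.1550670)/(0.5463963) = 0.7523741;  |Δ| = 0.0419956
g(0.7523741) = -0.0134383
z5 = 0.7523741 − (-0.0134383)·(-0.0419956)/(-0.1614144) = 0.7558703;  |Δ| = 0.0034963
|z5 − z4| = 0.0034963 < 10^{-2}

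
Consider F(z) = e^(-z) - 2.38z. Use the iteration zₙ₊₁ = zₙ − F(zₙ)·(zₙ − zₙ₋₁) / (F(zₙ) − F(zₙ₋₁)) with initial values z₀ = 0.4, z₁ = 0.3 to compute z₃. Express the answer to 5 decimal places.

F(0.4) = -0.2816800, F(0.3) = 0.0268182
z₂ = 0.3000000 − 0.0268182·(0.3000000 − 0.4000000) / (0.0268182 − (-0.2816800)) = 0.3000000 − (-0.0026818)/(0.3084982) = 0.3086932
F(0.3086932) = -0.0002836
z₃ = 0.3086932 − (-0.0002836)·(0.3086932 − 0.3000000) / (-0.0002836 − 0.0268182) = 0.3086932 − (-0.0000025)/(-0.0271018) = 0.3086022

0.30860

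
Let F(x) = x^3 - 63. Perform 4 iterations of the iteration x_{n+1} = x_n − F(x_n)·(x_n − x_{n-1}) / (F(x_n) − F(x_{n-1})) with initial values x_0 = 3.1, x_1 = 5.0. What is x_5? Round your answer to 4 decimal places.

3.9790

F(3.1) = -33.209000, F(5.0) = 62.000000
x_2 = 5.000000 − 62.000000·(5.000000 − 3.100000) / (62.000000 − (-33.209000)) = 5.000000 − (117.800000)/(95.209000) = 3.762722
F(3.762722) = -9.727092
x_3 = 3.762722 − (-9.727092)·(3.762722 − 5.000000) / (-9.727092 − 62.000000) = 3.762722 − (12.035117)/(-71.727092) = 3.930512
F(3.930512) = -2.277798
x_4 = 3.930512 − (-2.277798)·(3.930512 − 3.762722) / (-2.277798 − (-9.727092)) = 3.930512 − (-0.382193)/(7.449295) = 3.981818
F(3.981818) = 0.131238
x_5 = 3.981818 − 0.131238·(3.981818 − 3.930512) / (0.131238 − (-2.277798)) = 3.981818 − (0.006733)/(2.409036) = 3.979023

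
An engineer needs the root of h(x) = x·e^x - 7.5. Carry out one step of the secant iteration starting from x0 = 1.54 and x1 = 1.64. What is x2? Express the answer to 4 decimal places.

h(1.54) = -0.316531, h(1.64) = 0.954478
x2 = 1.640000 − 0.954478·(1.640000 − 1.540000) / (0.954478 − (-0.316531)) = 1.640000 − (0.095448)/(1.271009) = 1.564904

1.5649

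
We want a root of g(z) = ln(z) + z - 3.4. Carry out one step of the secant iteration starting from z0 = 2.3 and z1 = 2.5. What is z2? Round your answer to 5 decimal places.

g(2.3) = -0.2670909, g(2.5) = 0.0162907
z2 = 2.5000000 − 0.0162907·(2.5000000 − 2.3000000) / (0.0162907 − (-0.2670909)) = 2.5000000 − (0.0032581)/(0.2833816) = 2.4885026

2.48850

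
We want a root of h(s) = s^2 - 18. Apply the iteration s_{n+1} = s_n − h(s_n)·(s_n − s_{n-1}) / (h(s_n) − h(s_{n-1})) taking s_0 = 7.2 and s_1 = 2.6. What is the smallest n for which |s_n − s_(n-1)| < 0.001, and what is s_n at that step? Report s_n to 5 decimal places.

h(7.2) = 33.8400000, h(2.6) = -11.2400000
s_2 = 2.6000000 − (-11.2400000)·(-4.6000000)/(-45.0800000) = 3.7469388;  |Δ| = 1.1469388
h(3.7469388) = -3.9604498
s_3 = 3.7469388 − (-3.9604498)·(1.1469388)/(7.2795502) = 4.3709325;  |Δ| = 0.6239937
h(4.3709325) = 1.1050507
s_4 = 4.3709325 − 1.1050507·(0.6239937)/(5.0655005) = 4.2348068;  |Δ| = 0.1361257
h(4.2348068) = -0.0664114
s_5 = 4.2348068 − (-0.0664114)·(-0.1361257)/(-1.1714621) = 4.2425239;  |Δ| = 0.0077171
h(4.2425239) = -0.0009909
s_6 = 4.2425239 − (-0.0009909)·(0.0077171)/(0.0654204) = 4.2426408;  |Δ| = 0.0001169
|s_6 − s_5| = 0.0001169 < 0.001

n = 6, s_n = 4.24264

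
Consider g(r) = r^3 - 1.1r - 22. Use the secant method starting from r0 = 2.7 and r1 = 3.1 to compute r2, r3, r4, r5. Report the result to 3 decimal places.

2.919, 2.932, 2.933, 2.933

g(2.7) = -5.28700, g(3.1) = 4.38100
r2 = 3.10000 − 4.38100·(3.10000 − 2.70000) / (4.38100 − (-5.28700)) = 3.10000 − (1.75240)/(9.66800) = 2.91874
g(2.91874) = -0.34569
r3 = 2.91874 − (-0.34569)·(2.91874 − 3.10000) / (-0.34569 − 4.38100) = 2.91874 − (0.06266)/(-4.72669) = 2.93200
g(2.93200) = -0.01993
r4 = 2.93200 − (-0.01993)·(2.93200 − 2.91874) / (-0.01993 − (-0.34569)) = 2.93200 − (-0.00026)/(0.32575) = 2.93281
g(2.93281) = 0.00010
r5 = 2.93281 − 0.00010·(2.93281 − 2.93200) / (0.00010 − (-0.01993)) = 2.93281 − (0.00000)/(0.02003) = 2.93281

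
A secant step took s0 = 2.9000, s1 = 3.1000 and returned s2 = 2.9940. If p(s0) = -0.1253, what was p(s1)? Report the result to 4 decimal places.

The secant line through (2.9000, -0.1253) and (3.1000, p(s1)) crosses zero at s2 = 2.9940.
So (2.9000, -0.1253), (3.1000, p(s1)), (2.9940, 0) are collinear:
p(s1) = -0.1253 · (3.1000 − 2.9940) / (2.9000 − 2.9940) = -0.1253 · (0.106000)/(-0.094000) = 0.141296

0.1413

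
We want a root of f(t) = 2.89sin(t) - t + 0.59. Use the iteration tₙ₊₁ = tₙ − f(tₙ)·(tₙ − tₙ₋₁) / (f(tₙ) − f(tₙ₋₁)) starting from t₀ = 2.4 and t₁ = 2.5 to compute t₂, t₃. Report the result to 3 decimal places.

2.444, 2.445

f(2.4) = 0.14209, f(2.5) = -0.18042
t₂ = 2.50000 − (-0.18042)·(2.50000 − 2.40000) / (-0.18042 − 0.14209) = 2.50000 − (-0.01804)/(-0.32250) = 2.44406
f(2.44406) = 0.00228
t₃ = 2.44406 − 0.00228·(2.44406 − 2.50000) / (0.00228 − (-0.18042)) = 2.44406 − (-0.00013)/(0.18269) = 2.44475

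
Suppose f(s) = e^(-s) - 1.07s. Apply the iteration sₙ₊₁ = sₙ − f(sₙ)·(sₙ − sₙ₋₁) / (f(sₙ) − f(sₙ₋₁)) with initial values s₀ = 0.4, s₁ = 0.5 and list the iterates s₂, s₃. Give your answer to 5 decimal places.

0.54188, 0.54299

f(0.4) = 0.2423200, f(0.5) = 0.0715307
s₂ = 0.5000000 − 0.0715307·(0.5000000 − 0.4000000) / (0.0715307 − 0.2423200) = 0.5000000 − (0.0071531)/(-0.1707894) = 0.5418824
f(0.5418824) = 0.0018382
s₃ = 0.5418824 − 0.0018382·(0.5418824 − 0.5000000) / (0.0018382 − 0.0715307) = 0.5418824 − (0.0000770)/(-0.0696925) = 0.5429871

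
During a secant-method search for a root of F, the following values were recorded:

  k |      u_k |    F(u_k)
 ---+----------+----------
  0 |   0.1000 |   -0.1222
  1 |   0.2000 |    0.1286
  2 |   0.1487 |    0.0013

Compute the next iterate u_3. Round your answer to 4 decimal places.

0.1482

u_3 = 0.1487 − 0.0013·(0.1487 − 0.2000) / (0.0013 − 0.1286)
   = 0.1487 − (-0.000067)/(-0.127300) = 0.148176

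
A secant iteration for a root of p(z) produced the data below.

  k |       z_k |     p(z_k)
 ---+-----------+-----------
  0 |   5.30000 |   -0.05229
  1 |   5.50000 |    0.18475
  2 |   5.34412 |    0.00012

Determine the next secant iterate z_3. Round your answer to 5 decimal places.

z_3 = 5.34412 − 0.00012·(5.34412 − 5.50000) / (0.00012 − 0.18475)
   = 5.34412 − (-0.0000187)/(-0.1846300) = 5.3440187

5.34402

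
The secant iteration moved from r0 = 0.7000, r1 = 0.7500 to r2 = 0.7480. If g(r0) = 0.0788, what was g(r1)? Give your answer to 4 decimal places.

-0.0033

The secant line through (0.7000, 0.0788) and (0.7500, g(r1)) crosses zero at r2 = 0.7480.
So (0.7000, 0.0788), (0.7500, g(r1)), (0.7480, 0) are collinear:
g(r1) = 0.0788 · (0.7500 − 0.7480) / (0.7000 − 0.7480) = 0.0788 · (0.002000)/(-0.048000) = -0.003283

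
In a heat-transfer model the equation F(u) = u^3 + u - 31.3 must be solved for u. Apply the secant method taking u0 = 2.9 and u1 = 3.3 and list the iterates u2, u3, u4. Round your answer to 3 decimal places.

3.034, 3.045, 3.046

F(2.9) = -4.01100, F(3.3) = 7.93700
u2 = 3.30000 − 7.93700·(3.30000 − 2.90000) / (7.93700 − (-4.01100)) = 3.30000 − (3.17480)/(11.94800) = 3.03428
F(3.03428) = -0.32949
u3 = 3.03428 − (-0.32949)·(3.03428 − 3.30000) / (-0.32949 − 7.93700) = 3.03428 − (0.08755)/(-8.26649) = 3.04487
F(3.04487) = -0.02534
u4 = 3.04487 − (-0.02534)·(3.04487 − 3.03428) / (-0.02534 − (-0.32949)) = 3.04487 − (-0.00027)/(0.30415) = 3.04576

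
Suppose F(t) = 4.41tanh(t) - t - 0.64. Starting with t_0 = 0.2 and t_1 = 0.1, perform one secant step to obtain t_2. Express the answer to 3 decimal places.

F(0.2) = 0.03043, F(0.1) = -0.30046
t_2 = 0.10000 − (-0.30046)·(0.10000 − 0.20000) / (-0.30046 − 0.03043) = 0.10000 − (0.03005)/(-0.33089) = 0.19081

0.191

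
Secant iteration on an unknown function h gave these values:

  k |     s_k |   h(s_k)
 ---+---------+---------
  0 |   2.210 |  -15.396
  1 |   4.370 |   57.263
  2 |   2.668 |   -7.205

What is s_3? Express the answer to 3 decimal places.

s_3 = 2.668 − (-7.205)·(2.668 − 4.370) / (-7.205 − 57.263)
   = 2.668 − (12.26291)/(-64.46800) = 2.85822

2.858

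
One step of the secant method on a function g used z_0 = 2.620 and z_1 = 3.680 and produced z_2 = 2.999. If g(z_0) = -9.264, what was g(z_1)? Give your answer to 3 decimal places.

16.646

The secant line through (2.620, -9.264) and (3.680, g(z_1)) crosses zero at z_2 = 2.999.
So (2.620, -9.264), (3.680, g(z_1)), (2.999, 0) are collinear:
g(z_1) = -9.264 · (3.680 − 2.999) / (2.620 − 2.999) = -9.264 · (0.68100)/(-0.37900) = 16.64587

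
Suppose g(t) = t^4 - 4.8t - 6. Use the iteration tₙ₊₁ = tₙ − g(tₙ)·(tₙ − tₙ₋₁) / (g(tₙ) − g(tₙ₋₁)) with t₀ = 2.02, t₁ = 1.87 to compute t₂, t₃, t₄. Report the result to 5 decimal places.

1.98135, 1.98551, 1.98510

g(2.02) = 0.9536642, g(1.87) = -2.7476904
t₂ = 1.8700000 − (-2.7476904)·(1.8700000 − 2.0200000) / (-2.7476904 − 0.9536642) = 1.8700000 − (0.4121536)/(-3.7013545) = 1.9813521
g(1.9813521) = -0.0989291
t₃ = 1.9813521 − (-0.0989291)·(1.9813521 − 1.8700000) / (-0.0989291 − (-2.7476904)) = 1.9813521 − (-0.0110160)/(2.6487613) = 1.9855110
g(1.9855110) = 0.0109132
t₄ = 1.9855110 − 0.0109132·(1.9855110 − 1.9813521) / (0.0109132 − (-0.0989291)) = 1.9855110 − (0.0000454)/(0.1098423) = 1.9850978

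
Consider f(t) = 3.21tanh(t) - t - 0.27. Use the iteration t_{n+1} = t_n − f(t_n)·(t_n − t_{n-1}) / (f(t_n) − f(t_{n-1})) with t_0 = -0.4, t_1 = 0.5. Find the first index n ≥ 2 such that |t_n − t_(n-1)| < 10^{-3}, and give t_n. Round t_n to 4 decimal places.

f(-0.4) = -1.089636, f(0.5) = 0.713396
t_2 = 0.500000 − 0.713396·(0.900000)/(1.803032) = 0.143902;  |Δ| = 0.356098
f(0.143902) = 0.044861
t_3 = 0.143902 − 0.044861·(-0.356098)/(-0.668535) = 0.120007;  |Δ| = 0.023895
f(0.120007) = -0.006624
t_4 = 0.120007 − (-0.006624)·(-0.023895)/(-0.051485) = 0.123081;  |Δ| = 0.003074
f(0.123081) = 0.000026
t_5 = 0.123081 − 0.000026·(0.003074)/(0.006650) = 0.123069;  |Δ| = 0.000012
|t_5 − t_4| = 0.000012 < 10^{-3}

n = 5, t_n = 0.1231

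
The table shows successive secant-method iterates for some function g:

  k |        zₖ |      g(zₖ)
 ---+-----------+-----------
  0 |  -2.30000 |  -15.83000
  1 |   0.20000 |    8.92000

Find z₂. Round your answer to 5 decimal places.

-0.70101

z₂ = 0.20000 − 8.92000·(0.20000 − (-2.30000)) / (8.92000 − (-15.83000))
   = 0.20000 − (22.3000000)/(24.7500000) = -0.7010101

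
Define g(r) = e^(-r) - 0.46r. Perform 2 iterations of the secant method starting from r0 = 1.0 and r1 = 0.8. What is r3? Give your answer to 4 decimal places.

g(1.0) = -0.092121, g(0.8) = 0.081329
r2 = 0.800000 − 0.081329·(0.800000 − 1.000000) / (0.081329 − (-0.092121)) = 0.800000 − (-0.016266)/(0.173450) = 0.893778
g(0.893778) = -0.002031
r3 = 0.893778 − (-0.002031)·(0.893778 − 0.800000) / (-0.002031 − 0.081329) = 0.893778 − (-0.000190)/(-0.083360) = 0.891494

0.8915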